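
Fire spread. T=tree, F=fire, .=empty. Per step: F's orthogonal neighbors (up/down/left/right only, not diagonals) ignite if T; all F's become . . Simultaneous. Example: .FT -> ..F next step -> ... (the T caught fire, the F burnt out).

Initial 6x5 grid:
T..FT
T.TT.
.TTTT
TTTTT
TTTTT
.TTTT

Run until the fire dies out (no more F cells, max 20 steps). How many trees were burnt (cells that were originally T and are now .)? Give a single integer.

Step 1: +2 fires, +1 burnt (F count now 2)
Step 2: +2 fires, +2 burnt (F count now 2)
Step 3: +3 fires, +2 burnt (F count now 3)
Step 4: +4 fires, +3 burnt (F count now 4)
Step 5: +4 fires, +4 burnt (F count now 4)
Step 6: +4 fires, +4 burnt (F count now 4)
Step 7: +2 fires, +4 burnt (F count now 2)
Step 8: +0 fires, +2 burnt (F count now 0)
Fire out after step 8
Initially T: 23, now '.': 28
Total burnt (originally-T cells now '.'): 21

Answer: 21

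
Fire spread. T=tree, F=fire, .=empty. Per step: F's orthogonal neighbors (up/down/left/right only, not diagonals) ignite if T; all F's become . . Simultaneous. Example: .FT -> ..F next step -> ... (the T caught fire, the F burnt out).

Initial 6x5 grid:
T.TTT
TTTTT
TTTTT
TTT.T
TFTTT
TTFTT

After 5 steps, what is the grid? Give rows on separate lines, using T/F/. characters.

Step 1: 5 trees catch fire, 2 burn out
  T.TTT
  TTTTT
  TTTTT
  TFT.T
  F.FTT
  TF.FT
Step 2: 6 trees catch fire, 5 burn out
  T.TTT
  TTTTT
  TFTTT
  F.F.T
  ...FT
  F...F
Step 3: 4 trees catch fire, 6 burn out
  T.TTT
  TFTTT
  F.FTT
  ....T
  ....F
  .....
Step 4: 4 trees catch fire, 4 burn out
  T.TTT
  F.FTT
  ...FT
  ....F
  .....
  .....
Step 5: 4 trees catch fire, 4 burn out
  F.FTT
  ...FT
  ....F
  .....
  .....
  .....

F.FTT
...FT
....F
.....
.....
.....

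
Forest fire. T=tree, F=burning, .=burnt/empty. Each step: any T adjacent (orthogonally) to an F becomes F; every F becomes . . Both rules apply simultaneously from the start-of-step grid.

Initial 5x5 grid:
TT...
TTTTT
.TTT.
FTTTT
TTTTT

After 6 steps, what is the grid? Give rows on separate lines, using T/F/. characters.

Step 1: 2 trees catch fire, 1 burn out
  TT...
  TTTTT
  .TTT.
  .FTTT
  FTTTT
Step 2: 3 trees catch fire, 2 burn out
  TT...
  TTTTT
  .FTT.
  ..FTT
  .FTTT
Step 3: 4 trees catch fire, 3 burn out
  TT...
  TFTTT
  ..FT.
  ...FT
  ..FTT
Step 4: 6 trees catch fire, 4 burn out
  TF...
  F.FTT
  ...F.
  ....F
  ...FT
Step 5: 3 trees catch fire, 6 burn out
  F....
  ...FT
  .....
  .....
  ....F
Step 6: 1 trees catch fire, 3 burn out
  .....
  ....F
  .....
  .....
  .....

.....
....F
.....
.....
.....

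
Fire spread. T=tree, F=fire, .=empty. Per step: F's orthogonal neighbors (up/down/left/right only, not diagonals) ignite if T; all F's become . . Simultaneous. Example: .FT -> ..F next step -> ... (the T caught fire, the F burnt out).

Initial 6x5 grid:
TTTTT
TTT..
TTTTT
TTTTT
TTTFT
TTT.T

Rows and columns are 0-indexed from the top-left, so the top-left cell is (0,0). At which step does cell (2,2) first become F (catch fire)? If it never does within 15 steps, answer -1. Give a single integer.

Step 1: cell (2,2)='T' (+3 fires, +1 burnt)
Step 2: cell (2,2)='T' (+6 fires, +3 burnt)
Step 3: cell (2,2)='F' (+5 fires, +6 burnt)
  -> target ignites at step 3
Step 4: cell (2,2)='.' (+4 fires, +5 burnt)
Step 5: cell (2,2)='.' (+3 fires, +4 burnt)
Step 6: cell (2,2)='.' (+3 fires, +3 burnt)
Step 7: cell (2,2)='.' (+2 fires, +3 burnt)
Step 8: cell (2,2)='.' (+0 fires, +2 burnt)
  fire out at step 8

3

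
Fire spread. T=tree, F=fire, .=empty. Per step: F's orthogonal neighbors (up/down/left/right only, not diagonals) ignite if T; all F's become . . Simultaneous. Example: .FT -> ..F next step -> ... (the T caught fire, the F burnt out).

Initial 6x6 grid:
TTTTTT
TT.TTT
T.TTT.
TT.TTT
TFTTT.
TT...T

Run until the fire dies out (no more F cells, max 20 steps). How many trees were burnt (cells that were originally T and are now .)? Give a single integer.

Answer: 26

Derivation:
Step 1: +4 fires, +1 burnt (F count now 4)
Step 2: +3 fires, +4 burnt (F count now 3)
Step 3: +3 fires, +3 burnt (F count now 3)
Step 4: +3 fires, +3 burnt (F count now 3)
Step 5: +6 fires, +3 burnt (F count now 6)
Step 6: +3 fires, +6 burnt (F count now 3)
Step 7: +3 fires, +3 burnt (F count now 3)
Step 8: +1 fires, +3 burnt (F count now 1)
Step 9: +0 fires, +1 burnt (F count now 0)
Fire out after step 9
Initially T: 27, now '.': 35
Total burnt (originally-T cells now '.'): 26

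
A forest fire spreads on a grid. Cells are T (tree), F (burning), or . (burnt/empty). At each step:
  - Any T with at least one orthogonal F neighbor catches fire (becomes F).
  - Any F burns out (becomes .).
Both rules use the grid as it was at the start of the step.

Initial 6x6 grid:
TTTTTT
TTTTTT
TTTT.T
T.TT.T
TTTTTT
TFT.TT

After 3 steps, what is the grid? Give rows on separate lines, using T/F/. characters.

Step 1: 3 trees catch fire, 1 burn out
  TTTTTT
  TTTTTT
  TTTT.T
  T.TT.T
  TFTTTT
  F.F.TT
Step 2: 2 trees catch fire, 3 burn out
  TTTTTT
  TTTTTT
  TTTT.T
  T.TT.T
  F.FTTT
  ....TT
Step 3: 3 trees catch fire, 2 burn out
  TTTTTT
  TTTTTT
  TTTT.T
  F.FT.T
  ...FTT
  ....TT

TTTTTT
TTTTTT
TTTT.T
F.FT.T
...FTT
....TT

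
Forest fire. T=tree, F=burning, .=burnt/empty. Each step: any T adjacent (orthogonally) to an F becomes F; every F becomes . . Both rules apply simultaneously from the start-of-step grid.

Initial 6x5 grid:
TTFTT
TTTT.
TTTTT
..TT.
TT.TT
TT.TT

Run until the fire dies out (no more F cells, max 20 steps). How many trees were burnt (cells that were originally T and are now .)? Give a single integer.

Step 1: +3 fires, +1 burnt (F count now 3)
Step 2: +5 fires, +3 burnt (F count now 5)
Step 3: +4 fires, +5 burnt (F count now 4)
Step 4: +3 fires, +4 burnt (F count now 3)
Step 5: +1 fires, +3 burnt (F count now 1)
Step 6: +2 fires, +1 burnt (F count now 2)
Step 7: +1 fires, +2 burnt (F count now 1)
Step 8: +0 fires, +1 burnt (F count now 0)
Fire out after step 8
Initially T: 23, now '.': 26
Total burnt (originally-T cells now '.'): 19

Answer: 19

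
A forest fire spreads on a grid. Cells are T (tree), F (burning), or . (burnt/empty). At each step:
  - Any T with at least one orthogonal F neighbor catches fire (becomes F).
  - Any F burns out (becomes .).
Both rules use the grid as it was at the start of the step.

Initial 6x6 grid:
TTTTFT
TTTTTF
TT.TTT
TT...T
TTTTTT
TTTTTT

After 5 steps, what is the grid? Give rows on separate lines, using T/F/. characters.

Step 1: 4 trees catch fire, 2 burn out
  TTTF.F
  TTTTF.
  TT.TTF
  TT...T
  TTTTTT
  TTTTTT
Step 2: 4 trees catch fire, 4 burn out
  TTF...
  TTTF..
  TT.TF.
  TT...F
  TTTTTT
  TTTTTT
Step 3: 4 trees catch fire, 4 burn out
  TF....
  TTF...
  TT.F..
  TT....
  TTTTTF
  TTTTTT
Step 4: 4 trees catch fire, 4 burn out
  F.....
  TF....
  TT....
  TT....
  TTTTF.
  TTTTTF
Step 5: 4 trees catch fire, 4 burn out
  ......
  F.....
  TF....
  TT....
  TTTF..
  TTTTF.

......
F.....
TF....
TT....
TTTF..
TTTTF.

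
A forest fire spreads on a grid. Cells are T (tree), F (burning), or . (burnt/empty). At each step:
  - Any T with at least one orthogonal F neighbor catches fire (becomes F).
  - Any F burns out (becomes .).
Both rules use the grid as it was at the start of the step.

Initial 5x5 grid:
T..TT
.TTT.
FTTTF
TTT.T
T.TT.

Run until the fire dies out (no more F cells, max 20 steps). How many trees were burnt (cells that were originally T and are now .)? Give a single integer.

Answer: 15

Derivation:
Step 1: +4 fires, +2 burnt (F count now 4)
Step 2: +5 fires, +4 burnt (F count now 5)
Step 3: +3 fires, +5 burnt (F count now 3)
Step 4: +2 fires, +3 burnt (F count now 2)
Step 5: +1 fires, +2 burnt (F count now 1)
Step 6: +0 fires, +1 burnt (F count now 0)
Fire out after step 6
Initially T: 16, now '.': 24
Total burnt (originally-T cells now '.'): 15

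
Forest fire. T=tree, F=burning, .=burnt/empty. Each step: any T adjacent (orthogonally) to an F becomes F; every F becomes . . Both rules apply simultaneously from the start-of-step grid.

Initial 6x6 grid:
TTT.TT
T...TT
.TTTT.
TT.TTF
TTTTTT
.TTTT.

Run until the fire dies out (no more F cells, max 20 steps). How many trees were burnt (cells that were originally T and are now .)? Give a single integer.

Step 1: +2 fires, +1 burnt (F count now 2)
Step 2: +3 fires, +2 burnt (F count now 3)
Step 3: +4 fires, +3 burnt (F count now 4)
Step 4: +5 fires, +4 burnt (F count now 5)
Step 5: +4 fires, +5 burnt (F count now 4)
Step 6: +3 fires, +4 burnt (F count now 3)
Step 7: +1 fires, +3 burnt (F count now 1)
Step 8: +0 fires, +1 burnt (F count now 0)
Fire out after step 8
Initially T: 26, now '.': 32
Total burnt (originally-T cells now '.'): 22

Answer: 22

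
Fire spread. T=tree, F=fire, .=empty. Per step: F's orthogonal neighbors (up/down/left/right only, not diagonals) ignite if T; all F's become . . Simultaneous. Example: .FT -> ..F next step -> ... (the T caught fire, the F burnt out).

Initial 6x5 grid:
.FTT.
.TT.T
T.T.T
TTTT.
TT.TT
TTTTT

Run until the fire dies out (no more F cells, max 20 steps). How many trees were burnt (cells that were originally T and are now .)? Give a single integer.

Answer: 19

Derivation:
Step 1: +2 fires, +1 burnt (F count now 2)
Step 2: +2 fires, +2 burnt (F count now 2)
Step 3: +1 fires, +2 burnt (F count now 1)
Step 4: +1 fires, +1 burnt (F count now 1)
Step 5: +2 fires, +1 burnt (F count now 2)
Step 6: +3 fires, +2 burnt (F count now 3)
Step 7: +5 fires, +3 burnt (F count now 5)
Step 8: +3 fires, +5 burnt (F count now 3)
Step 9: +0 fires, +3 burnt (F count now 0)
Fire out after step 9
Initially T: 21, now '.': 28
Total burnt (originally-T cells now '.'): 19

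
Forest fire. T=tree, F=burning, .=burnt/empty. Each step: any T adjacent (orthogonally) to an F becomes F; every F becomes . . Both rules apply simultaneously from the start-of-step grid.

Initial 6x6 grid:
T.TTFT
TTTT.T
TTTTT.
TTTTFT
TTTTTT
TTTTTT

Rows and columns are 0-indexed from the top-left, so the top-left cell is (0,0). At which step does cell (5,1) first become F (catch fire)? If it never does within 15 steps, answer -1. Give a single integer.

Step 1: cell (5,1)='T' (+6 fires, +2 burnt)
Step 2: cell (5,1)='T' (+8 fires, +6 burnt)
Step 3: cell (5,1)='T' (+6 fires, +8 burnt)
Step 4: cell (5,1)='T' (+5 fires, +6 burnt)
Step 5: cell (5,1)='F' (+4 fires, +5 burnt)
  -> target ignites at step 5
Step 6: cell (5,1)='.' (+2 fires, +4 burnt)
Step 7: cell (5,1)='.' (+0 fires, +2 burnt)
  fire out at step 7

5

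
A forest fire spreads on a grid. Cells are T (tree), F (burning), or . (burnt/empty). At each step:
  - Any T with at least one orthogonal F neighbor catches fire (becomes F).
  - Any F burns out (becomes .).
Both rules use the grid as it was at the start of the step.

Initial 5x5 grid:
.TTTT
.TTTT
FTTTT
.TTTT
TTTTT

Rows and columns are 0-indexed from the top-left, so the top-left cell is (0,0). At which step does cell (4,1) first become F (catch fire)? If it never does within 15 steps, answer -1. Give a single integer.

Step 1: cell (4,1)='T' (+1 fires, +1 burnt)
Step 2: cell (4,1)='T' (+3 fires, +1 burnt)
Step 3: cell (4,1)='F' (+5 fires, +3 burnt)
  -> target ignites at step 3
Step 4: cell (4,1)='.' (+6 fires, +5 burnt)
Step 5: cell (4,1)='.' (+4 fires, +6 burnt)
Step 6: cell (4,1)='.' (+2 fires, +4 burnt)
Step 7: cell (4,1)='.' (+0 fires, +2 burnt)
  fire out at step 7

3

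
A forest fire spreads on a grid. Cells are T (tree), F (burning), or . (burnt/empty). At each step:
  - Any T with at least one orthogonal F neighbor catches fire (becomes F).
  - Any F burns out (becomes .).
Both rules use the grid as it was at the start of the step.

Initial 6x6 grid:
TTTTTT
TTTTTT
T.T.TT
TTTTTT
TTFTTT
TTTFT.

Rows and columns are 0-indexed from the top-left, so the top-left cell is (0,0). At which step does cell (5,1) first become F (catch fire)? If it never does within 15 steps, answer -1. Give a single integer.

Step 1: cell (5,1)='T' (+5 fires, +2 burnt)
Step 2: cell (5,1)='F' (+6 fires, +5 burnt)
  -> target ignites at step 2
Step 3: cell (5,1)='.' (+5 fires, +6 burnt)
Step 4: cell (5,1)='.' (+6 fires, +5 burnt)
Step 5: cell (5,1)='.' (+5 fires, +6 burnt)
Step 6: cell (5,1)='.' (+3 fires, +5 burnt)
Step 7: cell (5,1)='.' (+1 fires, +3 burnt)
Step 8: cell (5,1)='.' (+0 fires, +1 burnt)
  fire out at step 8

2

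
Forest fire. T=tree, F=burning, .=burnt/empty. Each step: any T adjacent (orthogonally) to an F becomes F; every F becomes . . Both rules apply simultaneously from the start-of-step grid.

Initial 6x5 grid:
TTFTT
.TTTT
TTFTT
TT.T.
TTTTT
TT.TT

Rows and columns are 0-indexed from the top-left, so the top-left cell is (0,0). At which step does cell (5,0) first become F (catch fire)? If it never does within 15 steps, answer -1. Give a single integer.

Step 1: cell (5,0)='T' (+5 fires, +2 burnt)
Step 2: cell (5,0)='T' (+8 fires, +5 burnt)
Step 3: cell (5,0)='T' (+4 fires, +8 burnt)
Step 4: cell (5,0)='T' (+5 fires, +4 burnt)
Step 5: cell (5,0)='F' (+2 fires, +5 burnt)
  -> target ignites at step 5
Step 6: cell (5,0)='.' (+0 fires, +2 burnt)
  fire out at step 6

5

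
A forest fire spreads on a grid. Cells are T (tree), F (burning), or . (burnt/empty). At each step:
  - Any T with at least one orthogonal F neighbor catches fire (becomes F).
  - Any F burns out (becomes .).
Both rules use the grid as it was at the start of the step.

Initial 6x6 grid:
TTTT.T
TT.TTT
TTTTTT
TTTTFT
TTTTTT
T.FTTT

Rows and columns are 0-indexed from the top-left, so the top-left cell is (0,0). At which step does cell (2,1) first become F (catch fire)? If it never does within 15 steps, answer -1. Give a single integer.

Step 1: cell (2,1)='T' (+6 fires, +2 burnt)
Step 2: cell (2,1)='T' (+8 fires, +6 burnt)
Step 3: cell (2,1)='T' (+6 fires, +8 burnt)
Step 4: cell (2,1)='F' (+5 fires, +6 burnt)
  -> target ignites at step 4
Step 5: cell (2,1)='.' (+3 fires, +5 burnt)
Step 6: cell (2,1)='.' (+2 fires, +3 burnt)
Step 7: cell (2,1)='.' (+1 fires, +2 burnt)
Step 8: cell (2,1)='.' (+0 fires, +1 burnt)
  fire out at step 8

4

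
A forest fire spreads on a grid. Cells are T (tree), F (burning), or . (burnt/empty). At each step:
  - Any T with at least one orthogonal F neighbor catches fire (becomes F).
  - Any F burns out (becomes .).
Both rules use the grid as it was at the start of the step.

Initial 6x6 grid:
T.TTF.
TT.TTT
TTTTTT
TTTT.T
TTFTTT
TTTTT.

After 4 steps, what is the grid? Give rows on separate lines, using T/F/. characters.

Step 1: 6 trees catch fire, 2 burn out
  T.TF..
  TT.TFT
  TTTTTT
  TTFT.T
  TF.FTT
  TTFTT.
Step 2: 11 trees catch fire, 6 burn out
  T.F...
  TT.F.F
  TTFTFT
  TF.F.T
  F...FT
  TF.FT.
Step 3: 7 trees catch fire, 11 burn out
  T.....
  TT....
  TF.F.F
  F....T
  .....F
  F...F.
Step 4: 3 trees catch fire, 7 burn out
  T.....
  TF....
  F.....
  .....F
  ......
  ......

T.....
TF....
F.....
.....F
......
......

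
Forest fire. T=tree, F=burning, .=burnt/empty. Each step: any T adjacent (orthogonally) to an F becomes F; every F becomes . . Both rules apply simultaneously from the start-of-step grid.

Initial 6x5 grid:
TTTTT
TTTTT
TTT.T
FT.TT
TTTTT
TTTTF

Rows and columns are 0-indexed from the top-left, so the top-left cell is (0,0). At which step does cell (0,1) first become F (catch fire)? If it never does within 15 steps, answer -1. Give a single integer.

Step 1: cell (0,1)='T' (+5 fires, +2 burnt)
Step 2: cell (0,1)='T' (+7 fires, +5 burnt)
Step 3: cell (0,1)='T' (+7 fires, +7 burnt)
Step 4: cell (0,1)='F' (+3 fires, +7 burnt)
  -> target ignites at step 4
Step 5: cell (0,1)='.' (+3 fires, +3 burnt)
Step 6: cell (0,1)='.' (+1 fires, +3 burnt)
Step 7: cell (0,1)='.' (+0 fires, +1 burnt)
  fire out at step 7

4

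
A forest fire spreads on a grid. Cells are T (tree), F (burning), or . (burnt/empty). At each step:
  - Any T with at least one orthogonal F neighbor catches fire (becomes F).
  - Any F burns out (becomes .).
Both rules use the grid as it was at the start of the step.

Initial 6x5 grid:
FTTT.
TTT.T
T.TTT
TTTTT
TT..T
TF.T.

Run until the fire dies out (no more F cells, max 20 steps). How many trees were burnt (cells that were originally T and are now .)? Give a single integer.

Step 1: +4 fires, +2 burnt (F count now 4)
Step 2: +5 fires, +4 burnt (F count now 5)
Step 3: +4 fires, +5 burnt (F count now 4)
Step 4: +2 fires, +4 burnt (F count now 2)
Step 5: +2 fires, +2 burnt (F count now 2)
Step 6: +2 fires, +2 burnt (F count now 2)
Step 7: +1 fires, +2 burnt (F count now 1)
Step 8: +0 fires, +1 burnt (F count now 0)
Fire out after step 8
Initially T: 21, now '.': 29
Total burnt (originally-T cells now '.'): 20

Answer: 20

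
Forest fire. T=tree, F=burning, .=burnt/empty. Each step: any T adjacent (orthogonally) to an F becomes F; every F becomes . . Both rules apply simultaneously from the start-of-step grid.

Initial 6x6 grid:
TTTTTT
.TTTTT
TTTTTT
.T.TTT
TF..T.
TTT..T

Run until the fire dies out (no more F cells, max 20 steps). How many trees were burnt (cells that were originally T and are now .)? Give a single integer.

Answer: 26

Derivation:
Step 1: +3 fires, +1 burnt (F count now 3)
Step 2: +3 fires, +3 burnt (F count now 3)
Step 3: +3 fires, +3 burnt (F count now 3)
Step 4: +3 fires, +3 burnt (F count now 3)
Step 5: +5 fires, +3 burnt (F count now 5)
Step 6: +4 fires, +5 burnt (F count now 4)
Step 7: +4 fires, +4 burnt (F count now 4)
Step 8: +1 fires, +4 burnt (F count now 1)
Step 9: +0 fires, +1 burnt (F count now 0)
Fire out after step 9
Initially T: 27, now '.': 35
Total burnt (originally-T cells now '.'): 26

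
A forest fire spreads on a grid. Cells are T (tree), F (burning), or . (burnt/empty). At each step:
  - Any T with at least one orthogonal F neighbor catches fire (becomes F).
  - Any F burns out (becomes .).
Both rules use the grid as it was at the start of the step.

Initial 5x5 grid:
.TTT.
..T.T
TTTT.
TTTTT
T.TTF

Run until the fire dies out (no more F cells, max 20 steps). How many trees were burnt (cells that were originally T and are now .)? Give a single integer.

Step 1: +2 fires, +1 burnt (F count now 2)
Step 2: +2 fires, +2 burnt (F count now 2)
Step 3: +2 fires, +2 burnt (F count now 2)
Step 4: +2 fires, +2 burnt (F count now 2)
Step 5: +3 fires, +2 burnt (F count now 3)
Step 6: +3 fires, +3 burnt (F count now 3)
Step 7: +2 fires, +3 burnt (F count now 2)
Step 8: +0 fires, +2 burnt (F count now 0)
Fire out after step 8
Initially T: 17, now '.': 24
Total burnt (originally-T cells now '.'): 16

Answer: 16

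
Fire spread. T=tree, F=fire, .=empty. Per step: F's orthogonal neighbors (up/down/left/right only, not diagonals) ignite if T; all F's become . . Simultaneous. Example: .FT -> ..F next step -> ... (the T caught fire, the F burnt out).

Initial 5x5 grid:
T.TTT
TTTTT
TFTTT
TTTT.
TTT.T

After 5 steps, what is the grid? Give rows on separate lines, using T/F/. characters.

Step 1: 4 trees catch fire, 1 burn out
  T.TTT
  TFTTT
  F.FTT
  TFTT.
  TTT.T
Step 2: 6 trees catch fire, 4 burn out
  T.TTT
  F.FTT
  ...FT
  F.FT.
  TFT.T
Step 3: 7 trees catch fire, 6 burn out
  F.FTT
  ...FT
  ....F
  ...F.
  F.F.T
Step 4: 2 trees catch fire, 7 burn out
  ...FT
  ....F
  .....
  .....
  ....T
Step 5: 1 trees catch fire, 2 burn out
  ....F
  .....
  .....
  .....
  ....T

....F
.....
.....
.....
....T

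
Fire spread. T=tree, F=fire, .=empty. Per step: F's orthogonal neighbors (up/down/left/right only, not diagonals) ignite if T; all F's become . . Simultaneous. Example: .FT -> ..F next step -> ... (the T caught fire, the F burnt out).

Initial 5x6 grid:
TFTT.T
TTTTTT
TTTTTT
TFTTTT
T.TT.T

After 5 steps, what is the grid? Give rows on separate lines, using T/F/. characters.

Step 1: 6 trees catch fire, 2 burn out
  F.FT.T
  TFTTTT
  TFTTTT
  F.FTTT
  T.TT.T
Step 2: 8 trees catch fire, 6 burn out
  ...F.T
  F.FTTT
  F.FTTT
  ...FTT
  F.FT.T
Step 3: 4 trees catch fire, 8 burn out
  .....T
  ...FTT
  ...FTT
  ....FT
  ...F.T
Step 4: 3 trees catch fire, 4 burn out
  .....T
  ....FT
  ....FT
  .....F
  .....T
Step 5: 3 trees catch fire, 3 burn out
  .....T
  .....F
  .....F
  ......
  .....F

.....T
.....F
.....F
......
.....F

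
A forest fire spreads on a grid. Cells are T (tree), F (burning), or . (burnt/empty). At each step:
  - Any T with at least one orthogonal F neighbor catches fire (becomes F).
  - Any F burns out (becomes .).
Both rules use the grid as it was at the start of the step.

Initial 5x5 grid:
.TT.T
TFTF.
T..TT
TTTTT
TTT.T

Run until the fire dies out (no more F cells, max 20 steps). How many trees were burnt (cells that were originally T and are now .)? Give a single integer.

Step 1: +4 fires, +2 burnt (F count now 4)
Step 2: +4 fires, +4 burnt (F count now 4)
Step 3: +3 fires, +4 burnt (F count now 3)
Step 4: +4 fires, +3 burnt (F count now 4)
Step 5: +1 fires, +4 burnt (F count now 1)
Step 6: +0 fires, +1 burnt (F count now 0)
Fire out after step 6
Initially T: 17, now '.': 24
Total burnt (originally-T cells now '.'): 16

Answer: 16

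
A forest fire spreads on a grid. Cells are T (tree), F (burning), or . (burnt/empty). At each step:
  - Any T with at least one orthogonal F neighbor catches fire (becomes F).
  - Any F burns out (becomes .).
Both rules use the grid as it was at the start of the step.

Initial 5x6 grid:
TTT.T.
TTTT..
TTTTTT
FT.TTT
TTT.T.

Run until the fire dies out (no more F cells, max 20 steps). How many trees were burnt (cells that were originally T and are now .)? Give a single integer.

Step 1: +3 fires, +1 burnt (F count now 3)
Step 2: +3 fires, +3 burnt (F count now 3)
Step 3: +4 fires, +3 burnt (F count now 4)
Step 4: +3 fires, +4 burnt (F count now 3)
Step 5: +4 fires, +3 burnt (F count now 4)
Step 6: +2 fires, +4 burnt (F count now 2)
Step 7: +2 fires, +2 burnt (F count now 2)
Step 8: +0 fires, +2 burnt (F count now 0)
Fire out after step 8
Initially T: 22, now '.': 29
Total burnt (originally-T cells now '.'): 21

Answer: 21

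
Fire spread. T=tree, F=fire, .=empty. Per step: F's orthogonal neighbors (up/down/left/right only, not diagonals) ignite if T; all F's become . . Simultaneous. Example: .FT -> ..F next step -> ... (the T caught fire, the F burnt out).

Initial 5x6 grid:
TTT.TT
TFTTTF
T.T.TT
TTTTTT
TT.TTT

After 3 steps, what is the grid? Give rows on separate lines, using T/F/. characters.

Step 1: 6 trees catch fire, 2 burn out
  TFT.TF
  F.FTF.
  T.T.TF
  TTTTTT
  TT.TTT
Step 2: 8 trees catch fire, 6 burn out
  F.F.F.
  ...F..
  F.F.F.
  TTTTTF
  TT.TTT
Step 3: 4 trees catch fire, 8 burn out
  ......
  ......
  ......
  FTFTF.
  TT.TTF

......
......
......
FTFTF.
TT.TTF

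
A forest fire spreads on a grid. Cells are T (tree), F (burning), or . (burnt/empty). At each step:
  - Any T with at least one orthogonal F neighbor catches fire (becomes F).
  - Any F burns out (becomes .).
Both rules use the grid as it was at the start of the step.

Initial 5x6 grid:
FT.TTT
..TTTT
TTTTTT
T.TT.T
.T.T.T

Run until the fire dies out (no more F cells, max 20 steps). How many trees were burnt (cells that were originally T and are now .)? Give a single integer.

Step 1: +1 fires, +1 burnt (F count now 1)
Step 2: +0 fires, +1 burnt (F count now 0)
Fire out after step 2
Initially T: 21, now '.': 10
Total burnt (originally-T cells now '.'): 1

Answer: 1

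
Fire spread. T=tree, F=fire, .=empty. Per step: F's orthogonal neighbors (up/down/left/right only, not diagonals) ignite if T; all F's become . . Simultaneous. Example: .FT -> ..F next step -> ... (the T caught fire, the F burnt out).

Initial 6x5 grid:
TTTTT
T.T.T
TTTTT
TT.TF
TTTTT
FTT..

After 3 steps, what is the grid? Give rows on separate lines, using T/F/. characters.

Step 1: 5 trees catch fire, 2 burn out
  TTTTT
  T.T.T
  TTTTF
  TT.F.
  FTTTF
  .FT..
Step 2: 6 trees catch fire, 5 burn out
  TTTTT
  T.T.F
  TTTF.
  FT...
  .FTF.
  ..F..
Step 3: 5 trees catch fire, 6 burn out
  TTTTF
  T.T..
  FTF..
  .F...
  ..F..
  .....

TTTTF
T.T..
FTF..
.F...
..F..
.....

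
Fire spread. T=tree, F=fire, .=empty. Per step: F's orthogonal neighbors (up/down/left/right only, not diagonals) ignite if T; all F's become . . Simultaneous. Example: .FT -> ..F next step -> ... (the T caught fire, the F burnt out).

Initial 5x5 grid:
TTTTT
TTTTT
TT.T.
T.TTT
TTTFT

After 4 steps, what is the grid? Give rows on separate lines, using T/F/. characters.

Step 1: 3 trees catch fire, 1 burn out
  TTTTT
  TTTTT
  TT.T.
  T.TFT
  TTF.F
Step 2: 4 trees catch fire, 3 burn out
  TTTTT
  TTTTT
  TT.F.
  T.F.F
  TF...
Step 3: 2 trees catch fire, 4 burn out
  TTTTT
  TTTFT
  TT...
  T....
  F....
Step 4: 4 trees catch fire, 2 burn out
  TTTFT
  TTF.F
  TT...
  F....
  .....

TTTFT
TTF.F
TT...
F....
.....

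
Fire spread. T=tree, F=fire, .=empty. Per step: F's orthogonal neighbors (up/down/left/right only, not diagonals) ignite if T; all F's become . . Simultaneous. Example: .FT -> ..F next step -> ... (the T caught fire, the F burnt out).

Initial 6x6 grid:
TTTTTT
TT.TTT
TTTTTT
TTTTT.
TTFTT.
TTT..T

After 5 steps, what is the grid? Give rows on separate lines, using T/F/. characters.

Step 1: 4 trees catch fire, 1 burn out
  TTTTTT
  TT.TTT
  TTTTTT
  TTFTT.
  TF.FT.
  TTF..T
Step 2: 6 trees catch fire, 4 burn out
  TTTTTT
  TT.TTT
  TTFTTT
  TF.FT.
  F...F.
  TF...T
Step 3: 5 trees catch fire, 6 burn out
  TTTTTT
  TT.TTT
  TF.FTT
  F...F.
  ......
  F....T
Step 4: 4 trees catch fire, 5 burn out
  TTTTTT
  TF.FTT
  F...FT
  ......
  ......
  .....T
Step 5: 5 trees catch fire, 4 burn out
  TFTFTT
  F...FT
  .....F
  ......
  ......
  .....T

TFTFTT
F...FT
.....F
......
......
.....T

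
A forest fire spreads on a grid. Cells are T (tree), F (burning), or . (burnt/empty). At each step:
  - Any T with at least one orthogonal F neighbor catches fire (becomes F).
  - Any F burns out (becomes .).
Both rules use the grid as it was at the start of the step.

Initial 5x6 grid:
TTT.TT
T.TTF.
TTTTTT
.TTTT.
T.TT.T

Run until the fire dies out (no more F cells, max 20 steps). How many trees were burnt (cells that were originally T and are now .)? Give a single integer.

Answer: 20

Derivation:
Step 1: +3 fires, +1 burnt (F count now 3)
Step 2: +5 fires, +3 burnt (F count now 5)
Step 3: +3 fires, +5 burnt (F count now 3)
Step 4: +4 fires, +3 burnt (F count now 4)
Step 5: +4 fires, +4 burnt (F count now 4)
Step 6: +1 fires, +4 burnt (F count now 1)
Step 7: +0 fires, +1 burnt (F count now 0)
Fire out after step 7
Initially T: 22, now '.': 28
Total burnt (originally-T cells now '.'): 20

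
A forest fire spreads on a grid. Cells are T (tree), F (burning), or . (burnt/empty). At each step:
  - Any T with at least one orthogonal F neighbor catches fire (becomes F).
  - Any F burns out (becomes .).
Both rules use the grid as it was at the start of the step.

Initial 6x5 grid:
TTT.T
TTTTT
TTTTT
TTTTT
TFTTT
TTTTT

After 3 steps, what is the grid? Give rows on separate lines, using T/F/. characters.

Step 1: 4 trees catch fire, 1 burn out
  TTT.T
  TTTTT
  TTTTT
  TFTTT
  F.FTT
  TFTTT
Step 2: 6 trees catch fire, 4 burn out
  TTT.T
  TTTTT
  TFTTT
  F.FTT
  ...FT
  F.FTT
Step 3: 6 trees catch fire, 6 burn out
  TTT.T
  TFTTT
  F.FTT
  ...FT
  ....F
  ...FT

TTT.T
TFTTT
F.FTT
...FT
....F
...FT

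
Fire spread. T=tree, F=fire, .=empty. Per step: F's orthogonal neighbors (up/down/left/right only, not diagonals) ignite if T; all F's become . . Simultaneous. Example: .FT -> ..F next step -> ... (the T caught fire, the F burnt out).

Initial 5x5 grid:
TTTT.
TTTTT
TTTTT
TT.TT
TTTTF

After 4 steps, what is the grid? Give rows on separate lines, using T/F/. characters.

Step 1: 2 trees catch fire, 1 burn out
  TTTT.
  TTTTT
  TTTTT
  TT.TF
  TTTF.
Step 2: 3 trees catch fire, 2 burn out
  TTTT.
  TTTTT
  TTTTF
  TT.F.
  TTF..
Step 3: 3 trees catch fire, 3 burn out
  TTTT.
  TTTTF
  TTTF.
  TT...
  TF...
Step 4: 4 trees catch fire, 3 burn out
  TTTT.
  TTTF.
  TTF..
  TF...
  F....

TTTT.
TTTF.
TTF..
TF...
F....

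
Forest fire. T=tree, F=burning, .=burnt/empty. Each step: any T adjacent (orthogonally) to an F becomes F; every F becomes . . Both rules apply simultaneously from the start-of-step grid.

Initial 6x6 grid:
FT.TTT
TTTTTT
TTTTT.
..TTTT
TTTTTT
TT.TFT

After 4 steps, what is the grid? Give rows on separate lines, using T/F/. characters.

Step 1: 5 trees catch fire, 2 burn out
  .F.TTT
  FTTTTT
  TTTTT.
  ..TTTT
  TTTTFT
  TT.F.F
Step 2: 5 trees catch fire, 5 burn out
  ...TTT
  .FTTTT
  FTTTT.
  ..TTFT
  TTTF.F
  TT....
Step 3: 6 trees catch fire, 5 burn out
  ...TTT
  ..FTTT
  .FTTF.
  ..TF.F
  TTF...
  TT....
Step 4: 6 trees catch fire, 6 burn out
  ...TTT
  ...FFT
  ..FF..
  ..F...
  TF....
  TT....

...TTT
...FFT
..FF..
..F...
TF....
TT....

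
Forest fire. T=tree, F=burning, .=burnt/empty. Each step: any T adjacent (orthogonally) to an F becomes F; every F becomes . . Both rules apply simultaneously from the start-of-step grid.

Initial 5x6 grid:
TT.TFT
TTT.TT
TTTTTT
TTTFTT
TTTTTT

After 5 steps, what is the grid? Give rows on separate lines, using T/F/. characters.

Step 1: 7 trees catch fire, 2 burn out
  TT.F.F
  TTT.FT
  TTTFTT
  TTF.FT
  TTTFTT
Step 2: 7 trees catch fire, 7 burn out
  TT....
  TTT..F
  TTF.FT
  TF...F
  TTF.FT
Step 3: 6 trees catch fire, 7 burn out
  TT....
  TTF...
  TF...F
  F.....
  TF...F
Step 4: 3 trees catch fire, 6 burn out
  TT....
  TF....
  F.....
  ......
  F.....
Step 5: 2 trees catch fire, 3 burn out
  TF....
  F.....
  ......
  ......
  ......

TF....
F.....
......
......
......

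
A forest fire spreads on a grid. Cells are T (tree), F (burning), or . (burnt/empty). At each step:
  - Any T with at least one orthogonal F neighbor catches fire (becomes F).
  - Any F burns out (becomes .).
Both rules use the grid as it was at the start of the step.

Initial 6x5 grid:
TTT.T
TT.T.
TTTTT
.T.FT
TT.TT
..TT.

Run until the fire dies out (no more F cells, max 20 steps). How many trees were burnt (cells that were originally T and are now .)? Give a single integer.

Step 1: +3 fires, +1 burnt (F count now 3)
Step 2: +5 fires, +3 burnt (F count now 5)
Step 3: +2 fires, +5 burnt (F count now 2)
Step 4: +3 fires, +2 burnt (F count now 3)
Step 5: +3 fires, +3 burnt (F count now 3)
Step 6: +3 fires, +3 burnt (F count now 3)
Step 7: +0 fires, +3 burnt (F count now 0)
Fire out after step 7
Initially T: 20, now '.': 29
Total burnt (originally-T cells now '.'): 19

Answer: 19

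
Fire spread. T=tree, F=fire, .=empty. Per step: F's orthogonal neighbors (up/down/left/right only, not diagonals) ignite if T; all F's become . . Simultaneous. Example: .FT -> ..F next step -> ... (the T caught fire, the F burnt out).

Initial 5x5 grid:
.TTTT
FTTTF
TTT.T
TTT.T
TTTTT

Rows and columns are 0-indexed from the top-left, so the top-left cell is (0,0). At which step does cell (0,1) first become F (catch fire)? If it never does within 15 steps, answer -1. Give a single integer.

Step 1: cell (0,1)='T' (+5 fires, +2 burnt)
Step 2: cell (0,1)='F' (+6 fires, +5 burnt)
  -> target ignites at step 2
Step 3: cell (0,1)='.' (+5 fires, +6 burnt)
Step 4: cell (0,1)='.' (+3 fires, +5 burnt)
Step 5: cell (0,1)='.' (+1 fires, +3 burnt)
Step 6: cell (0,1)='.' (+0 fires, +1 burnt)
  fire out at step 6

2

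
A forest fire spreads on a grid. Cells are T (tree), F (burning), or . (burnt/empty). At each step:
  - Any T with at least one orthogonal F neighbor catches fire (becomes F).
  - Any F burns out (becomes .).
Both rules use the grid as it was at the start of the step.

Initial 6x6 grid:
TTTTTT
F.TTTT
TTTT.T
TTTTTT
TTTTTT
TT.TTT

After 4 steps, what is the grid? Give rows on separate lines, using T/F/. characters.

Step 1: 2 trees catch fire, 1 burn out
  FTTTTT
  ..TTTT
  FTTT.T
  TTTTTT
  TTTTTT
  TT.TTT
Step 2: 3 trees catch fire, 2 burn out
  .FTTTT
  ..TTTT
  .FTT.T
  FTTTTT
  TTTTTT
  TT.TTT
Step 3: 4 trees catch fire, 3 burn out
  ..FTTT
  ..TTTT
  ..FT.T
  .FTTTT
  FTTTTT
  TT.TTT
Step 4: 6 trees catch fire, 4 burn out
  ...FTT
  ..FTTT
  ...F.T
  ..FTTT
  .FTTTT
  FT.TTT

...FTT
..FTTT
...F.T
..FTTT
.FTTTT
FT.TTT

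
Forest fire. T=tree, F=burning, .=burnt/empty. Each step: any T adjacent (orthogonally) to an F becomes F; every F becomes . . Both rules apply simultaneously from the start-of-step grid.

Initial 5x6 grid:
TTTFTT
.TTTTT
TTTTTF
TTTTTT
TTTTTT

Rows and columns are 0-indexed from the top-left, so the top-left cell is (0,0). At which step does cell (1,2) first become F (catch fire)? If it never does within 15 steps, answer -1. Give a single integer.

Step 1: cell (1,2)='T' (+6 fires, +2 burnt)
Step 2: cell (1,2)='F' (+7 fires, +6 burnt)
  -> target ignites at step 2
Step 3: cell (1,2)='.' (+5 fires, +7 burnt)
Step 4: cell (1,2)='.' (+3 fires, +5 burnt)
Step 5: cell (1,2)='.' (+3 fires, +3 burnt)
Step 6: cell (1,2)='.' (+2 fires, +3 burnt)
Step 7: cell (1,2)='.' (+1 fires, +2 burnt)
Step 8: cell (1,2)='.' (+0 fires, +1 burnt)
  fire out at step 8

2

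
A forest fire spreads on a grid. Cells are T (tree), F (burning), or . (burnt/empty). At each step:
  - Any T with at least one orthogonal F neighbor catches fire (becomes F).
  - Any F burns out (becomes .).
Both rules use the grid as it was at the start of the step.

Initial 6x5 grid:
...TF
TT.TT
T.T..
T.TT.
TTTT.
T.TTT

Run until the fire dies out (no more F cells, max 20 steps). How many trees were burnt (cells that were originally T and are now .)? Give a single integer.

Answer: 3

Derivation:
Step 1: +2 fires, +1 burnt (F count now 2)
Step 2: +1 fires, +2 burnt (F count now 1)
Step 3: +0 fires, +1 burnt (F count now 0)
Fire out after step 3
Initially T: 18, now '.': 15
Total burnt (originally-T cells now '.'): 3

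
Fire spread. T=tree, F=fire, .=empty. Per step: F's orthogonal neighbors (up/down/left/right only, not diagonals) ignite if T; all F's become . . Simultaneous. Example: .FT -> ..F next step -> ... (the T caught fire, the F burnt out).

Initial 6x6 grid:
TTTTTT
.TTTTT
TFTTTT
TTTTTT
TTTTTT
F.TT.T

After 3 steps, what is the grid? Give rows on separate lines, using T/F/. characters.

Step 1: 5 trees catch fire, 2 burn out
  TTTTTT
  .FTTTT
  F.FTTT
  TFTTTT
  FTTTTT
  ..TT.T
Step 2: 6 trees catch fire, 5 burn out
  TFTTTT
  ..FTTT
  ...FTT
  F.FTTT
  .FTTTT
  ..TT.T
Step 3: 6 trees catch fire, 6 burn out
  F.FTTT
  ...FTT
  ....FT
  ...FTT
  ..FTTT
  ..TT.T

F.FTTT
...FTT
....FT
...FTT
..FTTT
..TT.T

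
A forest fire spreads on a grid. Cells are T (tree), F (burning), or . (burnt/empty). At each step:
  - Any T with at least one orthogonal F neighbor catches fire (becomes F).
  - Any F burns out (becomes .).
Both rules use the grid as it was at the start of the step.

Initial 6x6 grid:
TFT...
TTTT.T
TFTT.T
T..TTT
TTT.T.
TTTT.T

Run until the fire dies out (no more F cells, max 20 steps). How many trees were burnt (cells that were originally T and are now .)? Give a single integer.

Answer: 23

Derivation:
Step 1: +5 fires, +2 burnt (F count now 5)
Step 2: +4 fires, +5 burnt (F count now 4)
Step 3: +3 fires, +4 burnt (F count now 3)
Step 4: +3 fires, +3 burnt (F count now 3)
Step 5: +4 fires, +3 burnt (F count now 4)
Step 6: +2 fires, +4 burnt (F count now 2)
Step 7: +2 fires, +2 burnt (F count now 2)
Step 8: +0 fires, +2 burnt (F count now 0)
Fire out after step 8
Initially T: 24, now '.': 35
Total burnt (originally-T cells now '.'): 23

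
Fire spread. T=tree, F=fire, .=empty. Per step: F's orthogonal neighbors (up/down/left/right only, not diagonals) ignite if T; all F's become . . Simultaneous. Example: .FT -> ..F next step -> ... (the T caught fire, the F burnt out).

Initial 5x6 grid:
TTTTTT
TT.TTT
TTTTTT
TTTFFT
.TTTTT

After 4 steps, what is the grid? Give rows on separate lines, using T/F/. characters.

Step 1: 6 trees catch fire, 2 burn out
  TTTTTT
  TT.TTT
  TTTFFT
  TTF..F
  .TTFFT
Step 2: 7 trees catch fire, 6 burn out
  TTTTTT
  TT.FFT
  TTF..F
  TF....
  .TF..F
Step 3: 6 trees catch fire, 7 burn out
  TTTFFT
  TT...F
  TF....
  F.....
  .F....
Step 4: 4 trees catch fire, 6 burn out
  TTF..F
  TF....
  F.....
  ......
  ......

TTF..F
TF....
F.....
......
......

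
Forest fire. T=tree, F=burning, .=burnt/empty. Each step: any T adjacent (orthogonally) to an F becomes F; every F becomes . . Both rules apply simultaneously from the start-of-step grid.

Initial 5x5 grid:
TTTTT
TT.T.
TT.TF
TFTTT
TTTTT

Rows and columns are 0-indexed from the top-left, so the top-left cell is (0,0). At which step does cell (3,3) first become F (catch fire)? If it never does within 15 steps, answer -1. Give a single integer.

Step 1: cell (3,3)='T' (+6 fires, +2 burnt)
Step 2: cell (3,3)='F' (+7 fires, +6 burnt)
  -> target ignites at step 2
Step 3: cell (3,3)='.' (+4 fires, +7 burnt)
Step 4: cell (3,3)='.' (+3 fires, +4 burnt)
Step 5: cell (3,3)='.' (+0 fires, +3 burnt)
  fire out at step 5

2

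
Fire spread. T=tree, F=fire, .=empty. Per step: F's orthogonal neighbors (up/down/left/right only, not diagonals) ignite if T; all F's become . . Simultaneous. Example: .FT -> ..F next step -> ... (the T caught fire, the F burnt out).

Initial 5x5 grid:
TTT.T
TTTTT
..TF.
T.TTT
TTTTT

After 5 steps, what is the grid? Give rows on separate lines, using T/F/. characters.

Step 1: 3 trees catch fire, 1 burn out
  TTT.T
  TTTFT
  ..F..
  T.TFT
  TTTTT
Step 2: 5 trees catch fire, 3 burn out
  TTT.T
  TTF.F
  .....
  T.F.F
  TTTFT
Step 3: 5 trees catch fire, 5 burn out
  TTF.F
  TF...
  .....
  T....
  TTF.F
Step 4: 3 trees catch fire, 5 burn out
  TF...
  F....
  .....
  T....
  TF...
Step 5: 2 trees catch fire, 3 burn out
  F....
  .....
  .....
  T....
  F....

F....
.....
.....
T....
F....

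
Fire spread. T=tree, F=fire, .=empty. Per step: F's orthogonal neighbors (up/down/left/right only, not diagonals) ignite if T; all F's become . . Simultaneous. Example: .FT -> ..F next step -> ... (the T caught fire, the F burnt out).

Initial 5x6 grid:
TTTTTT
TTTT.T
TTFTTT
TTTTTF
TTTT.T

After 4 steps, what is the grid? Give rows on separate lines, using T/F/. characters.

Step 1: 7 trees catch fire, 2 burn out
  TTTTTT
  TTFT.T
  TF.FTF
  TTFTF.
  TTTT.F
Step 2: 9 trees catch fire, 7 burn out
  TTFTTT
  TF.F.F
  F...F.
  TF.F..
  TTFT..
Step 3: 7 trees catch fire, 9 burn out
  TF.FTF
  F.....
  ......
  F.....
  TF.F..
Step 4: 3 trees catch fire, 7 burn out
  F...F.
  ......
  ......
  ......
  F.....

F...F.
......
......
......
F.....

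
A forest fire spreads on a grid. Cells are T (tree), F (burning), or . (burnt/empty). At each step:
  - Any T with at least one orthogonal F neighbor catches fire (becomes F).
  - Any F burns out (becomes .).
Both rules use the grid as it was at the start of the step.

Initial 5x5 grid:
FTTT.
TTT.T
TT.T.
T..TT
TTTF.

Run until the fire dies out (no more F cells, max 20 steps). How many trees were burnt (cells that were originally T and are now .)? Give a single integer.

Step 1: +4 fires, +2 burnt (F count now 4)
Step 2: +6 fires, +4 burnt (F count now 6)
Step 3: +5 fires, +6 burnt (F count now 5)
Step 4: +0 fires, +5 burnt (F count now 0)
Fire out after step 4
Initially T: 16, now '.': 24
Total burnt (originally-T cells now '.'): 15

Answer: 15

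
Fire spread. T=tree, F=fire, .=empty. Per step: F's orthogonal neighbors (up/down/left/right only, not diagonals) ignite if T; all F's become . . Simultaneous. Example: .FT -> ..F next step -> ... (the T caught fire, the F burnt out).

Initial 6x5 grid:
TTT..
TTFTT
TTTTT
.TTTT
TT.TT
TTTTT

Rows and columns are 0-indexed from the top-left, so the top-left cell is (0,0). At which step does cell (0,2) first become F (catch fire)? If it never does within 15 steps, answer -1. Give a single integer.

Step 1: cell (0,2)='F' (+4 fires, +1 burnt)
  -> target ignites at step 1
Step 2: cell (0,2)='.' (+6 fires, +4 burnt)
Step 3: cell (0,2)='.' (+5 fires, +6 burnt)
Step 4: cell (0,2)='.' (+3 fires, +5 burnt)
Step 5: cell (0,2)='.' (+4 fires, +3 burnt)
Step 6: cell (0,2)='.' (+3 fires, +4 burnt)
Step 7: cell (0,2)='.' (+0 fires, +3 burnt)
  fire out at step 7

1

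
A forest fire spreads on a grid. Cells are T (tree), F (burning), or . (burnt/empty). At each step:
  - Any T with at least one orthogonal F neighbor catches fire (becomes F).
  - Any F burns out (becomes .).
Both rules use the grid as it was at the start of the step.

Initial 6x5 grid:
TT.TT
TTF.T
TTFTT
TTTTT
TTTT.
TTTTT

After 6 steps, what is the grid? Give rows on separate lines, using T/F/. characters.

Step 1: 4 trees catch fire, 2 burn out
  TT.TT
  TF..T
  TF.FT
  TTFTT
  TTTT.
  TTTTT
Step 2: 7 trees catch fire, 4 burn out
  TF.TT
  F...T
  F...F
  TF.FT
  TTFT.
  TTTTT
Step 3: 7 trees catch fire, 7 burn out
  F..TT
  ....F
  .....
  F...F
  TF.F.
  TTFTT
Step 4: 4 trees catch fire, 7 burn out
  ...TF
  .....
  .....
  .....
  F....
  TF.FT
Step 5: 3 trees catch fire, 4 burn out
  ...F.
  .....
  .....
  .....
  .....
  F...F
Step 6: 0 trees catch fire, 3 burn out
  .....
  .....
  .....
  .....
  .....
  .....

.....
.....
.....
.....
.....
.....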